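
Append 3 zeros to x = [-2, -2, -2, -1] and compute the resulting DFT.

Original 4-point DFT: [-7, 1i, -1, -1i]
Zero-padded 7-point DFT provides frequency interpolation.

DFT_7([x, 0, ...]) = [-7, -1.9010+3.9474i, -0.3765+0.3003i, -1.2225+0.2790i, -1.2225-0.2790i, -0.3765-0.3003i, -1.9010-3.9474i]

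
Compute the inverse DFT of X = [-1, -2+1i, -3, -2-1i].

x[n] = (1/4) Σ(k=0 to 3) X[k] · e^(2πikn/4)

Computing each x[n]:
x[0] = -2
x[1] = 0
x[2] = 0
x[3] = 1

x = [-2, 0, 0, 1]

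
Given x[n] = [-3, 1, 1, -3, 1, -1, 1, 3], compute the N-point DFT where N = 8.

X[k] = Σ(n=0 to 7) x[n] · ω_8^(nk)
where ω_8 = e^(-2πi/8)

Computing each X[k]:
X[0] = 0
X[1] = 1.6569+2.8284i
X[2] = -4
X[3] = -9.6569+2.8284i
X[4] = 0
X[5] = -9.6569-2.8284i
X[6] = -4
X[7] = 1.6569-2.8284i

X = [0, 1.6569+2.8284i, -4, -9.6569+2.8284i, 0, -9.6569-2.8284i, -4, 1.6569-2.8284i]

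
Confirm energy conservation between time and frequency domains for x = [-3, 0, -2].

Time domain:
Σ|x[n]|² = |-3|² + |0|² + |-2|² = 13.0000

Frequency domain:
(1/3)Σ|X[k]|² = (1/3)(|-5|² + |-2.0000-1.7321i|² + |-2.0000+1.7321i|²) = (1/3)·39.0000 = 13.0000

Both sides agree, confirming Parseval's theorem.

Σ|x[n]|² = (1/N)Σ|X[k]|² = 13.0000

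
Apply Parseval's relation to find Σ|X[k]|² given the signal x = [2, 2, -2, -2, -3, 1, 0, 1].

Parseval: Σ|x[n]|² = (1/N)Σ|X[k]|², so Σ|X[k]|² = N·Σ|x[n]|² = 8·27.0000

Σ|X[k]|² = N·Σ|x[n]|² = 8·27.0000 = 216.0000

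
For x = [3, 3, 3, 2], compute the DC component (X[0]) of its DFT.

X[0] = Σ(n=0 to 3) x[n] · ω_4^0 = Σ x[n]
= (3) + (3) + (3) + (2)

X[0] = 11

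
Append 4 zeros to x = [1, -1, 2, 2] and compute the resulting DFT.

Original 4-point DFT: [4, -1+3i, 2, -1-3i]
Zero-padded 8-point DFT provides frequency interpolation.

DFT_8([x, 0, ...]) = [4, -1.1213-2.7071i, -1+3i, 3.1213+1.2929i, 2, 3.1213-1.2929i, -1-3i, -1.1213+2.7071i]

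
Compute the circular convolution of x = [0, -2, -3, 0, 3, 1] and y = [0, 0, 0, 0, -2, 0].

(x ⊛ y)[n] = Σ(m=0 to 5) x[m] · y[(n-m) mod 6]

Computing each output sample:
(x ⊛ y)[0] = 6
(x ⊛ y)[1] = 0
(x ⊛ y)[2] = -6
(x ⊛ y)[3] = -2
(x ⊛ y)[4] = 0
(x ⊛ y)[5] = 4

x ⊛ y = [6, 0, -6, -2, 0, 4]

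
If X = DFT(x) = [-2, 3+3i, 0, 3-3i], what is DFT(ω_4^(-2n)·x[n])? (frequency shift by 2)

Modulation property: DFT(ω_4^(-2n)·x[n]) = X[(k-2) mod 4], so circularly shift X by 2 positions.

X[k-2] = [0, 3-3i, -2, 3+3i]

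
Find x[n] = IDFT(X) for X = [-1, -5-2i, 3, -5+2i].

x[n] = (1/4) Σ(k=0 to 3) X[k] · e^(2πikn/4)

Computing each x[n]:
x[0] = -2
x[1] = 0
x[2] = 3
x[3] = -2

x = [-2, 0, 3, -2]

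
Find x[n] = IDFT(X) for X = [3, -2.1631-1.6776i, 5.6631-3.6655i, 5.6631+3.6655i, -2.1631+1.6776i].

x[n] = (1/5) Σ(k=0 to 4) X[k] · e^(2πikn/5)

Computing each x[n]:
x[0] = 2
x[1] = 0
x[2] = 1
x[3] = 3
x[4] = -3

x = [2, 0, 1, 3, -3]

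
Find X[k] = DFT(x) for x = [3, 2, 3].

X[k] = Σ(n=0 to 2) x[n] · ω_3^(nk)
where ω_3 = e^(-2πi/3)

Computing each X[k]:
X[0] = 8
X[1] = 0.5000+0.8660i
X[2] = 0.5000-0.8660i

X = [8, 0.5000+0.8660i, 0.5000-0.8660i]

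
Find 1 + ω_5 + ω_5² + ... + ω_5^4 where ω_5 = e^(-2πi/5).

Sum of all nth roots of unity equals 0 for n > 1 (geometric series with r ≠ 1).

0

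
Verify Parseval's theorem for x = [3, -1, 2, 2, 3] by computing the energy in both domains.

Time domain:
Σ|x[n]|² = |3|² + |-1|² + |2|² + |2|² + |3|² = 27.0000

Frequency domain:
(1/5)Σ|X[k]|² = (1/5)(|9|² + |0.3820+3.8042i|² + |2.6180+2.3511i|² + |2.6180-2.3511i|² + |0.3820-3.8042i|²) = (1/5)·135.0000 = 27.0000

Both sides agree, confirming Parseval's theorem.

Σ|x[n]|² = (1/N)Σ|X[k]|² = 27.0000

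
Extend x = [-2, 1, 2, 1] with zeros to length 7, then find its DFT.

Original 4-point DFT: [2, -4, -2, -4]
Zero-padded 7-point DFT provides frequency interpolation.

DFT_7([x, 0, ...]) = [2, -2.7225-3.1656i, -3.4010+0.6747i, -1.8765+0.1549i, -1.8765-0.1549i, -3.4010-0.6747i, -2.7225+3.1656i]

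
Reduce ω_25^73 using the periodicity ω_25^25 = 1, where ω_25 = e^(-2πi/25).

Since ω_25^25 = 1, powers reduce modulo 25.
73 mod 25 = 23
So ω_25^73 = ω_25^23 = e^(-2πi·23/25)

ω_25^73 = ω_25^23 = 0.8763+0.4818i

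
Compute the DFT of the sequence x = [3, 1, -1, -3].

X[k] = Σ(n=0 to 3) x[n] · ω_4^(nk)
where ω_4 = e^(-2πi/4)

Computing each X[k]:
X[0] = 0
X[1] = 4-4i
X[2] = 4
X[3] = 4+4i

X = [0, 4-4i, 4, 4+4i]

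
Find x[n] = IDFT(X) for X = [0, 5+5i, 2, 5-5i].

x[n] = (1/4) Σ(k=0 to 3) X[k] · e^(2πikn/4)

Computing each x[n]:
x[0] = 3
x[1] = -3
x[2] = -2
x[3] = 2

x = [3, -3, -2, 2]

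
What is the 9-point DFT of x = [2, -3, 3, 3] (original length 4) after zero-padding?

Original 4-point DFT: [5, -1+6i, 5, -1-6i]
Zero-padded 9-point DFT provides frequency interpolation.

DFT_9([x, 0, ...]) = [5, -1.2772-3.6241i, -2.8400+4.5264i, 5.0000+5.1962i, 5.6172+0.3563i, 5.6172-0.3563i, 5.0000-5.1962i, -2.8400-4.5264i, -1.2772+3.6241i]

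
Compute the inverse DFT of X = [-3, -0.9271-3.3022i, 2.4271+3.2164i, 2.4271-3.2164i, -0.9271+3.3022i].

x[n] = (1/5) Σ(k=0 to 4) X[k] · e^(2πikn/5)

Computing each x[n]:
x[0] = 0
x[1] = -1
x[2] = 2
x[3] = -2
x[4] = -2

x = [0, -1, 2, -2, -2]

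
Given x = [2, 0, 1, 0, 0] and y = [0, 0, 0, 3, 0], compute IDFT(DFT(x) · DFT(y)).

(x ⊛ y)[n] = Σ(m=0 to 4) x[m] · y[(n-m) mod 5]

Computing each output sample:
(x ⊛ y)[0] = 3
(x ⊛ y)[1] = 0
(x ⊛ y)[2] = 0
(x ⊛ y)[3] = 6
(x ⊛ y)[4] = 0

x ⊛ y = [3, 0, 0, 6, 0]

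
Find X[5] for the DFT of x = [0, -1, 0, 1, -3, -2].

X[5] = Σ(n=0 to 5) x[n] · ω_6^(5n) where ω_6 = e^(-2πi/6)
= (0)·ω_6^0 + (-1)·ω_6^5 + (0)·ω_6^10 + (1)·ω_6^15 + (-3)·ω_6^20 + (-2)·ω_6^25

X[5] = -1.0000+3.4641i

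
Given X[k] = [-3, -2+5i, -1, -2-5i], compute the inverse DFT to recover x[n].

x[n] = (1/4) Σ(k=0 to 3) X[k] · e^(2πikn/4)

Computing each x[n]:
x[0] = -2
x[1] = -3
x[2] = 0
x[3] = 2

x = [-2, -3, 0, 2]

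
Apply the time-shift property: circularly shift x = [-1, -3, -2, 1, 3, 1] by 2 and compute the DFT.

Time shift by 2: X_shifted[k] = ω_6^(2k) · X[k]
Shifted x = [3, 1, -1, -3, -2, 1]

DFT(x[n-2]) = [-1, 8.5000-0.8660i, 0.5000+0.8660i, 1, 0.5000-0.8660i, 8.5000+0.8660i]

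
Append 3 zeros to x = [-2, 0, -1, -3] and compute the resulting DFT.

Original 4-point DFT: [-6, -1-3i, 0, -1+3i]
Zero-padded 7-point DFT provides frequency interpolation.

DFT_7([x, 0, ...]) = [-6, 0.9254+2.2766i, -2.9695-2.7794i, -1.9559+2.1430i, -1.9559-2.1430i, -2.9695+2.7794i, 0.9254-2.2766i]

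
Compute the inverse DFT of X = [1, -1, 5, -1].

x[n] = (1/4) Σ(k=0 to 3) X[k] · e^(2πikn/4)

Computing each x[n]:
x[0] = 1
x[1] = -1
x[2] = 2
x[3] = -1

x = [1, -1, 2, -1]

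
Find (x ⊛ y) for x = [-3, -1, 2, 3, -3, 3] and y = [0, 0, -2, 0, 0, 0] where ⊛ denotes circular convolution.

(x ⊛ y)[n] = Σ(m=0 to 5) x[m] · y[(n-m) mod 6]

Computing each output sample:
(x ⊛ y)[0] = 6
(x ⊛ y)[1] = -6
(x ⊛ y)[2] = 6
(x ⊛ y)[3] = 2
(x ⊛ y)[4] = -4
(x ⊛ y)[5] = -6

x ⊛ y = [6, -6, 6, 2, -4, -6]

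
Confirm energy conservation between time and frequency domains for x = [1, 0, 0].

Time domain:
Σ|x[n]|² = |1|² + |0|² + |0|² = 1.0000

Frequency domain:
(1/3)Σ|X[k]|² = (1/3)(|1|² + |1|² + |1|²) = (1/3)·3.0000 = 1.0000

Both sides agree, confirming Parseval's theorem.

Σ|x[n]|² = (1/N)Σ|X[k]|² = 1.0000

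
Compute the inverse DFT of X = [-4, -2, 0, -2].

x[n] = (1/4) Σ(k=0 to 3) X[k] · e^(2πikn/4)

Computing each x[n]:
x[0] = -2
x[1] = -1
x[2] = 0
x[3] = -1

x = [-2, -1, 0, -1]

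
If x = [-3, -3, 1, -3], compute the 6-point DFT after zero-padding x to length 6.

Original 4-point DFT: [-8, -4, 4, -4]
Zero-padded 6-point DFT provides frequency interpolation.

DFT_6([x, 0, ...]) = [-8, -2.0000+1.7321i, -5.0000+3.4641i, 4, -5.0000-3.4641i, -2.0000-1.7321i]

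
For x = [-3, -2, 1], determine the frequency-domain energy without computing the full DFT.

Parseval: Σ|x[n]|² = (1/N)Σ|X[k]|², so Σ|X[k]|² = N·Σ|x[n]|² = 3·14.0000

Σ|X[k]|² = N·Σ|x[n]|² = 3·14.0000 = 42.0000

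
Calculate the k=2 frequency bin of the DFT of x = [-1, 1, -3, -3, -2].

X[2] = Σ(n=0 to 4) x[n] · ω_5^(2n) where ω_5 = e^(-2πi/5)
= (-1)·ω_5^0 + (1)·ω_5^2 + (-3)·ω_5^4 + (-3)·ω_5^6 + (-2)·ω_5^8

X[2] = -2.0451-1.7634i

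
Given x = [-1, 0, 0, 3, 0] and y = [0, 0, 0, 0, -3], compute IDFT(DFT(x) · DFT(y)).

(x ⊛ y)[n] = Σ(m=0 to 4) x[m] · y[(n-m) mod 5]

Computing each output sample:
(x ⊛ y)[0] = 0
(x ⊛ y)[1] = 0
(x ⊛ y)[2] = -9
(x ⊛ y)[3] = 0
(x ⊛ y)[4] = 3

x ⊛ y = [0, 0, -9, 0, 3]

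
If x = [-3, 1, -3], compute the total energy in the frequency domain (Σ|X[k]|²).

Parseval: Σ|x[n]|² = (1/N)Σ|X[k]|², so Σ|X[k]|² = N·Σ|x[n]|² = 3·19.0000

Σ|X[k]|² = N·Σ|x[n]|² = 3·19.0000 = 57.0000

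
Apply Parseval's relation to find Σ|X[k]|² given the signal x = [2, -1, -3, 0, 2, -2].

Parseval: Σ|x[n]|² = (1/N)Σ|X[k]|², so Σ|X[k]|² = N·Σ|x[n]|² = 6·22.0000

Σ|X[k]|² = N·Σ|x[n]|² = 6·22.0000 = 132.0000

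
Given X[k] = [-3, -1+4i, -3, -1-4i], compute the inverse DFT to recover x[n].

x[n] = (1/4) Σ(k=0 to 3) X[k] · e^(2πikn/4)

Computing each x[n]:
x[0] = -2
x[1] = -2
x[2] = -1
x[3] = 2

x = [-2, -2, -1, 2]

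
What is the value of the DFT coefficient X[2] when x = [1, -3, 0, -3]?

X[2] = Σ(n=0 to 3) x[n] · ω_4^(2n) where ω_4 = e^(-2πi/4)
= (1)·ω_4^0 + (-3)·ω_4^2 + (0)·ω_4^4 + (-3)·ω_4^6

X[2] = 7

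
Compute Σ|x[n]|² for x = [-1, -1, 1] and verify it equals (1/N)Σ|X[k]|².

Time domain:
Σ|x[n]|² = |-1|² + |-1|² + |1|² = 3.0000

Frequency domain:
(1/3)Σ|X[k]|² = (1/3)(|-1|² + |-1.0000+1.7321i|² + |-1.0000-1.7321i|²) = (1/3)·9.0000 = 3.0000

Both sides agree, confirming Parseval's theorem.

Σ|x[n]|² = (1/N)Σ|X[k]|² = 3.0000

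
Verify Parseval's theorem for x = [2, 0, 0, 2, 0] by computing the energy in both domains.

Time domain:
Σ|x[n]|² = |2|² + |0|² + |0|² + |2|² + |0|² = 8.0000

Frequency domain:
(1/5)Σ|X[k]|² = (1/5)(|4|² + |0.3820+1.1756i|² + |2.6180-1.9021i|² + |2.6180+1.9021i|² + |0.3820-1.1756i|²) = (1/5)·40.0000 = 8.0000

Both sides agree, confirming Parseval's theorem.

Σ|x[n]|² = (1/N)Σ|X[k]|² = 8.0000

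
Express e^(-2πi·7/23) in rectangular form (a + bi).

ω_23^7 = e^(-2πi·7/23)
= cos(-2π·7/23) + i·sin(-2π·7/23)
= cos(-14π/23) + i·sin(-14π/23)

ω_23^7 = cos(-14π/23) + i·sin(-14π/23) = -0.3349-0.9423i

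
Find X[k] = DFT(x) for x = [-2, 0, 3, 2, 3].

X[k] = Σ(n=0 to 4) x[n] · ω_5^(nk)
where ω_5 = e^(-2πi/5)

Computing each X[k]:
X[0] = 6
X[1] = -5.1180+2.2654i
X[2] = -2.8820+2.7144i
X[3] = -2.8820-2.7144i
X[4] = -5.1180-2.2654i

X = [6, -5.1180+2.2654i, -2.8820+2.7144i, -2.8820-2.7144i, -5.1180-2.2654i]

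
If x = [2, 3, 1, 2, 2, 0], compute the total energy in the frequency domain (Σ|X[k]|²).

Parseval: Σ|x[n]|² = (1/N)Σ|X[k]|², so Σ|X[k]|² = N·Σ|x[n]|² = 6·22.0000

Σ|X[k]|² = N·Σ|x[n]|² = 6·22.0000 = 132.0000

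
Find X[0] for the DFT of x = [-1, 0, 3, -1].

X[0] = Σ(n=0 to 3) x[n] · ω_4^0 = Σ x[n]
= (-1) + (0) + (3) + (-1)

X[0] = 1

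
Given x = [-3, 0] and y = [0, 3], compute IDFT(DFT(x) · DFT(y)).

(x ⊛ y)[n] = Σ(m=0 to 1) x[m] · y[(n-m) mod 2]

Computing each output sample:
(x ⊛ y)[0] = 0
(x ⊛ y)[1] = -9

x ⊛ y = [0, -9]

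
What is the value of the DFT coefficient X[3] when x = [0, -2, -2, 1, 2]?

X[3] = Σ(n=0 to 4) x[n] · ω_5^(3n) where ω_5 = e^(-2πi/5)
= (0)·ω_5^0 + (-2)·ω_5^3 + (-2)·ω_5^6 + (1)·ω_5^9 + (2)·ω_5^12

X[3] = -0.3090+0.5020i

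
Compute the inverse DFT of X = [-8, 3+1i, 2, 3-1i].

x[n] = (1/4) Σ(k=0 to 3) X[k] · e^(2πikn/4)

Computing each x[n]:
x[0] = 0
x[1] = -3
x[2] = -3
x[3] = -2

x = [0, -3, -3, -2]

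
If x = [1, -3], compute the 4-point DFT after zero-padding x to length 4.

Original 2-point DFT: [-2, 4]
Zero-padded 4-point DFT provides frequency interpolation.

DFT_4([x, 0, ...]) = [-2, 1+3i, 4, 1-3i]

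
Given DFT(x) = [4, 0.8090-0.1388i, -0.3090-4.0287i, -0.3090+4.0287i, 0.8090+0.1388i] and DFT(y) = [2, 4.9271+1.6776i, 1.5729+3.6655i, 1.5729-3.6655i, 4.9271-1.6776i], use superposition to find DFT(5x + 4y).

By linearity: DFT(5x + 4y) = 5·DFT(x) + 4·DFT(y)
= 5·[4, 0.8090-0.1388i, -0.3090-4.0287i, -0.3090+4.0287i, 0.8090+0.1388i] + 4·[2, 4.9271+1.6776i, 1.5729+3.6655i, 1.5729-3.6655i, 4.9271-1.6776i]

Computing element-wise:
Z[0] = 5·(4) + 4·(2) = 28
Z[1] = 5·(0.8090-0.1388i) + 4·(4.9271+1.6776i) = 23.7534+6.0164i
Z[2] = 5·(-0.3090-4.0287i) + 4·(1.5729+3.6655i) = 4.7466-5.4815i
Z[3] = 5·(-0.3090+4.0287i) + 4·(1.5729-3.6655i) = 4.7466+5.4815i
Z[4] = 5·(0.8090+0.1388i) + 4·(4.9271-1.6776i) = 23.7534-6.0164i

DFT(5x + 4y) = 5·X + 4·Y = [28, 23.7534+6.0164i, 4.7466-5.4815i, 4.7466+5.4815i, 23.7534-6.0164i]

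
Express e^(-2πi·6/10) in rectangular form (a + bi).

ω_10^6 = e^(-2πi·6/10)
= cos(-2π·6/10) + i·sin(-2π·6/10)
= cos(-12π/10) + i·sin(-12π/10)

ω_10^6 = cos(-12π/10) + i·sin(-12π/10) = -0.8090+0.5878i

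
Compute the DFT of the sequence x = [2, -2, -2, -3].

X[k] = Σ(n=0 to 3) x[n] · ω_4^(nk)
where ω_4 = e^(-2πi/4)

Computing each X[k]:
X[0] = -5
X[1] = 4-1i
X[2] = 5
X[3] = 4+1i

X = [-5, 4-1i, 5, 4+1i]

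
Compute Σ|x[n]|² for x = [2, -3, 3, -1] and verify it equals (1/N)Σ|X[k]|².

Time domain:
Σ|x[n]|² = |2|² + |-3|² + |3|² + |-1|² = 23.0000

Frequency domain:
(1/4)Σ|X[k]|² = (1/4)(|1|² + |-1+2i|² + |9|² + |-1-2i|²) = (1/4)·92.0000 = 23.0000

Both sides agree, confirming Parseval's theorem.

Σ|x[n]|² = (1/N)Σ|X[k]|² = 23.0000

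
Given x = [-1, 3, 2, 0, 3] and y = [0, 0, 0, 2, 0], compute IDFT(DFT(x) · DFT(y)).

(x ⊛ y)[n] = Σ(m=0 to 4) x[m] · y[(n-m) mod 5]

Computing each output sample:
(x ⊛ y)[0] = 4
(x ⊛ y)[1] = 0
(x ⊛ y)[2] = 6
(x ⊛ y)[3] = -2
(x ⊛ y)[4] = 6

x ⊛ y = [4, 0, 6, -2, 6]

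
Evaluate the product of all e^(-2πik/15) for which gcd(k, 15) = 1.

The primitive 15th roots of unity are ω_15^k for k coprime to 15: k ∈ {1, 2, 4, 7, 8, 11, 13, 14}
Their product equals the constant term of the cyclotomic polynomial Φ_15(x) up to sign.
For n ≥ 3, the product of all primitive nth roots of unity is 1. (For n=1 it is 1; for n=2 it is -1.)

1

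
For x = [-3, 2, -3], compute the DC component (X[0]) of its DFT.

X[0] = Σ(n=0 to 2) x[n] · ω_3^0 = Σ x[n]
= (-3) + (2) + (-3)

X[0] = -4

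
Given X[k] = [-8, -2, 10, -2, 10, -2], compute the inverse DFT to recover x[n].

x[n] = (1/6) Σ(k=0 to 5) X[k] · e^(2πikn/6)

Computing each x[n]:
x[0] = 1
x[1] = -3
x[2] = -3
x[3] = 3
x[4] = -3
x[5] = -3

x = [1, -3, -3, 3, -3, -3]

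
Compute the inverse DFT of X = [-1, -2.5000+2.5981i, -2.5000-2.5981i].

x[n] = (1/3) Σ(k=0 to 2) X[k] · e^(2πikn/3)

Computing each x[n]:
x[0] = -2
x[1] = -1
x[2] = 2

x = [-2, -1, 2]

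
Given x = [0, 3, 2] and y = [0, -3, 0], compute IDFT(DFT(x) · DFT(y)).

(x ⊛ y)[n] = Σ(m=0 to 2) x[m] · y[(n-m) mod 3]

Computing each output sample:
(x ⊛ y)[0] = -6
(x ⊛ y)[1] = 0
(x ⊛ y)[2] = -9

x ⊛ y = [-6, 0, -9]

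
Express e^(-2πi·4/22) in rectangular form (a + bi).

ω_22^4 = e^(-2πi·4/22)
= cos(-2π·4/22) + i·sin(-2π·4/22)
= cos(-8π/22) + i·sin(-8π/22)

ω_22^4 = cos(-8π/22) + i·sin(-8π/22) = 0.4154-0.9096i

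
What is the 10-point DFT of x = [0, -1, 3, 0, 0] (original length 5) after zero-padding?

Original 5-point DFT: [2, -2.7361-0.8123i, 1.7361+3.4410i, 1.7361-3.4410i, -2.7361+0.8123i]
Zero-padded 10-point DFT provides frequency interpolation.

DFT_10([x, 0, ...]) = [2, 0.1180-2.2654i, -2.7361-0.8123i, -2.1180+2.7144i, 1.7361+3.4410i, 4, 1.7361-3.4410i, -2.1180-2.7144i, -2.7361+0.8123i, 0.1180+2.2654i]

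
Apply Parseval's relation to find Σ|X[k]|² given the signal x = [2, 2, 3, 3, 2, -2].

Parseval: Σ|x[n]|² = (1/N)Σ|X[k]|², so Σ|X[k]|² = N·Σ|x[n]|² = 6·34.0000

Σ|X[k]|² = N·Σ|x[n]|² = 6·34.0000 = 204.0000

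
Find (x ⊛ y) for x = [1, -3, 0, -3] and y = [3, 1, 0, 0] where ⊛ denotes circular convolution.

(x ⊛ y)[n] = Σ(m=0 to 3) x[m] · y[(n-m) mod 4]

Computing each output sample:
(x ⊛ y)[0] = 0
(x ⊛ y)[1] = -8
(x ⊛ y)[2] = -3
(x ⊛ y)[3] = -9

x ⊛ y = [0, -8, -3, -9]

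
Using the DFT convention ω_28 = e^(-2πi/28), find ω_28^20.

ω_28^20 = e^(-2πi·20/28)
= cos(-2π·20/28) + i·sin(-2π·20/28)
= cos(-40π/28) + i·sin(-40π/28)

ω_28^20 = cos(-40π/28) + i·sin(-40π/28) = -0.2225+0.9749i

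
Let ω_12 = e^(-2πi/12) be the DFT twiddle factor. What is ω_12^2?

ω_12^2 = e^(-2πi·2/12)
= cos(-2π·2/12) + i·sin(-2π·2/12)
= cos(-4π/12) + i·sin(-4π/12)

ω_12^2 = cos(-4π/12) + i·sin(-4π/12) = 0.5000-0.8660i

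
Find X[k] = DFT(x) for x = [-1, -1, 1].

X[k] = Σ(n=0 to 2) x[n] · ω_3^(nk)
where ω_3 = e^(-2πi/3)

Computing each X[k]:
X[0] = -1
X[1] = -1.0000+1.7321i
X[2] = -1.0000-1.7321i

X = [-1, -1.0000+1.7321i, -1.0000-1.7321i]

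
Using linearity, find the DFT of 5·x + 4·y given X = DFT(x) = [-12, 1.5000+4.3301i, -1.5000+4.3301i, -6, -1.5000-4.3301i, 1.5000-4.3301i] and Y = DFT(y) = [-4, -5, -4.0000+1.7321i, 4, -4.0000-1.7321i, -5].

By linearity: DFT(5x + 4y) = 5·DFT(x) + 4·DFT(y)
= 5·[-12, 1.5000+4.3301i, -1.5000+4.3301i, -6, -1.5000-4.3301i, 1.5000-4.3301i] + 4·[-4, -5, -4.0000+1.7321i, 4, -4.0000-1.7321i, -5]

Computing element-wise:
Z[0] = 5·(-12) + 4·(-4) = -76
Z[1] = 5·(1.5000+4.3301i) + 4·(-5) = -12.5000+21.6505i
Z[2] = 5·(-1.5000+4.3301i) + 4·(-4.0000+1.7321i) = -23.5000+28.5789i
Z[3] = 5·(-6) + 4·(4) = -14
Z[4] = 5·(-1.5000-4.3301i) + 4·(-4.0000-1.7321i) = -23.5000-28.5789i
Z[5] = 5·(1.5000-4.3301i) + 4·(-5) = -12.5000-21.6505i

DFT(5x + 4y) = 5·X + 4·Y = [-76, -12.5000+21.6505i, -23.5000+28.5789i, -14, -23.5000-28.5789i, -12.5000-21.6505i]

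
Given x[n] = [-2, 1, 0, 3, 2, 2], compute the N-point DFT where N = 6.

X[k] = Σ(n=0 to 5) x[n] · ω_6^(nk)
where ω_6 = e^(-2πi/6)

Computing each X[k]:
X[0] = 6
X[1] = -4.5000+2.5981i
X[2] = -1.5000-0.8660i
X[3] = -6
X[4] = -1.5000+0.8660i
X[5] = -4.5000-2.5981i

X = [6, -4.5000+2.5981i, -1.5000-0.8660i, -6, -1.5000+0.8660i, -4.5000-2.5981i]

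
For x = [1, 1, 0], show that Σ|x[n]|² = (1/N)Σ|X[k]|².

Time domain:
Σ|x[n]|² = |1|² + |1|² + |0|² = 2.0000

Frequency domain:
(1/3)Σ|X[k]|² = (1/3)(|2|² + |0.5000-0.8660i|² + |0.5000+0.8660i|²) = (1/3)·6.0000 = 2.0000

Both sides agree, confirming Parseval's theorem.

Σ|x[n]|² = (1/N)Σ|X[k]|² = 2.0000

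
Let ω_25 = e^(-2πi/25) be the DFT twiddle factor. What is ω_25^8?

ω_25^8 = e^(-2πi·8/25)
= cos(-2π·8/25) + i·sin(-2π·8/25)
= cos(-16π/25) + i·sin(-16π/25)

ω_25^8 = cos(-16π/25) + i·sin(-16π/25) = -0.4258-0.9048i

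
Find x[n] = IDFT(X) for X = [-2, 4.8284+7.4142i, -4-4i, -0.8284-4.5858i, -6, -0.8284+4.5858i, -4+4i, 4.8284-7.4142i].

x[n] = (1/8) Σ(k=0 to 7) X[k] · e^(2πikn/8)

Computing each x[n]:
x[0] = -1
x[1] = 2
x[2] = -3
x[3] = -2
x[4] = -3
x[5] = 1
x[6] = 3
x[7] = 1

x = [-1, 2, -3, -2, -3, 1, 3, 1]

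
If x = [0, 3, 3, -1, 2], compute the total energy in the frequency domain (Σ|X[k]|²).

Parseval: Σ|x[n]|² = (1/N)Σ|X[k]|², so Σ|X[k]|² = N·Σ|x[n]|² = 5·23.0000

Σ|X[k]|² = N·Σ|x[n]|² = 5·23.0000 = 115.0000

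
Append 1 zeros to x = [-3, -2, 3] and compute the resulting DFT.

Original 3-point DFT: [-2, -3.5000+4.3301i, -3.5000-4.3301i]
Zero-padded 4-point DFT provides frequency interpolation.

DFT_4([x, 0, ...]) = [-2, -6+2i, 2, -6-2i]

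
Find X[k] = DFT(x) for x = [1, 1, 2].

X[k] = Σ(n=0 to 2) x[n] · ω_3^(nk)
where ω_3 = e^(-2πi/3)

Computing each X[k]:
X[0] = 4
X[1] = -0.5000+0.8660i
X[2] = -0.5000-0.8660i

X = [4, -0.5000+0.8660i, -0.5000-0.8660i]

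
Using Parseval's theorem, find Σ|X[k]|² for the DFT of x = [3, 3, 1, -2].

Parseval: Σ|x[n]|² = (1/N)Σ|X[k]|², so Σ|X[k]|² = N·Σ|x[n]|² = 4·23.0000

Σ|X[k]|² = N·Σ|x[n]|² = 4·23.0000 = 92.0000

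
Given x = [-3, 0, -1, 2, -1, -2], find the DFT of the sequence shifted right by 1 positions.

Time shift by 1: X_shifted[k] = ω_6^(1k) · X[k]
Shifted x = [-2, -3, 0, -1, 2, -1]

DFT(x[n-1]) = [-5, -4.0000+3.4641i, -2, 5, -2, -4.0000-3.4641i]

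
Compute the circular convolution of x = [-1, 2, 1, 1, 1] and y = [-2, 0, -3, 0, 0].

(x ⊛ y)[n] = Σ(m=0 to 4) x[m] · y[(n-m) mod 5]

Computing each output sample:
(x ⊛ y)[0] = -1
(x ⊛ y)[1] = -7
(x ⊛ y)[2] = 1
(x ⊛ y)[3] = -8
(x ⊛ y)[4] = -5

x ⊛ y = [-1, -7, 1, -8, -5]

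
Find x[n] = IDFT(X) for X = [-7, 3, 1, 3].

x[n] = (1/4) Σ(k=0 to 3) X[k] · e^(2πikn/4)

Computing each x[n]:
x[0] = 0
x[1] = -2
x[2] = -3
x[3] = -2

x = [0, -2, -3, -2]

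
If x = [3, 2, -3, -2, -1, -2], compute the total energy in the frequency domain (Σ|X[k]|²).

Parseval: Σ|x[n]|² = (1/N)Σ|X[k]|², so Σ|X[k]|² = N·Σ|x[n]|² = 6·31.0000

Σ|X[k]|² = N·Σ|x[n]|² = 6·31.0000 = 186.0000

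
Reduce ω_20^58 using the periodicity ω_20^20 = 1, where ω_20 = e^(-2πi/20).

Since ω_20^20 = 1, powers reduce modulo 20.
58 mod 20 = 18
So ω_20^58 = ω_20^18 = e^(-2πi·18/20)

ω_20^58 = ω_20^18 = 0.8090+0.5878i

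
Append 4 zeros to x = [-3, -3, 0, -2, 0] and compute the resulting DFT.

Original 5-point DFT: [-8, -2.3090+1.6776i, -1.1910+3.6655i, -1.1910-3.6655i, -2.3090-1.6776i]
Zero-padded 9-point DFT provides frequency interpolation.

DFT_9([x, 0, ...]) = [-8, -4.2981+3.6604i, -2.5209+1.2224i, -3.5000+2.5981i, 0.8191+2.7581i, 0.8191-2.7581i, -3.5000-2.5981i, -2.5209-1.2224i, -4.2981-3.6604i]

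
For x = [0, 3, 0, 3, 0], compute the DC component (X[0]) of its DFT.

X[0] = Σ(n=0 to 4) x[n] · ω_5^0 = Σ x[n]
= (0) + (3) + (0) + (3) + (0)

X[0] = 6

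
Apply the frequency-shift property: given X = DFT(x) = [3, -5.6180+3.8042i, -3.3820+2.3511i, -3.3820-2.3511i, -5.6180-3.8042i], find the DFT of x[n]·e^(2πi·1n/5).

Modulation property: DFT(ω_5^(-1n)·x[n]) = X[(k-1) mod 5], so circularly shift X by 1 positions.

X[k-1] = [-5.6180-3.8042i, 3, -5.6180+3.8042i, -3.3820+2.3511i, -3.3820-2.3511i]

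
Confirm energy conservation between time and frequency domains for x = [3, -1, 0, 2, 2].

Time domain:
Σ|x[n]|² = |3|² + |-1|² + |0|² + |2|² + |2|² = 18.0000

Frequency domain:
(1/5)Σ|X[k]|² = (1/5)(|6|² + |1.6910+4.0287i|² + |2.8090-0.1388i|² + |2.8090+0.1388i|² + |1.6910-4.0287i|²) = (1/5)·90.0000 = 18.0000

Both sides agree, confirming Parseval's theorem.

Σ|x[n]|² = (1/N)Σ|X[k]|² = 18.0000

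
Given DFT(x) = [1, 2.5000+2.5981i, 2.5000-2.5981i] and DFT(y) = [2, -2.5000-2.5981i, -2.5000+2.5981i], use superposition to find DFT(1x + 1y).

By linearity: DFT(1x + 1y) = 1·DFT(x) + 1·DFT(y)
= 1·[1, 2.5000+2.5981i, 2.5000-2.5981i] + 1·[2, -2.5000-2.5981i, -2.5000+2.5981i]

Computing element-wise:
Z[0] = 1·(1) + 1·(2) = 3
Z[1] = 1·(2.5000+2.5981i) + 1·(-2.5000-2.5981i) = 0
Z[2] = 1·(2.5000-2.5981i) + 1·(-2.5000+2.5981i) = 0

DFT(1x + 1y) = 1·X + 1·Y = [3, 0, 0]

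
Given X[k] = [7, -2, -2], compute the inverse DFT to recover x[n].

x[n] = (1/3) Σ(k=0 to 2) X[k] · e^(2πikn/3)

Computing each x[n]:
x[0] = 1
x[1] = 3
x[2] = 3

x = [1, 3, 3]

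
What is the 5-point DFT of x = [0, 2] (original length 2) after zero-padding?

Original 2-point DFT: [2, -2]
Zero-padded 5-point DFT provides frequency interpolation.

DFT_5([x, 0, ...]) = [2, 0.6180-1.9021i, -1.6180-1.1756i, -1.6180+1.1756i, 0.6180+1.9021i]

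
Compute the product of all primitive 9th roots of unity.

The primitive 9th roots of unity are ω_9^k for k coprime to 9: k ∈ {1, 2, 4, 5, 7, 8}
Their product equals the constant term of the cyclotomic polynomial Φ_9(x) up to sign.
For n ≥ 3, the product of all primitive nth roots of unity is 1. (For n=1 it is 1; for n=2 it is -1.)

1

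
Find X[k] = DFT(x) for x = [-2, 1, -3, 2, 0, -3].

X[k] = Σ(n=0 to 5) x[n] · ω_6^(nk)
where ω_6 = e^(-2πi/6)

Computing each X[k]:
X[0] = -5
X[1] = -3.5000-0.8660i
X[2] = 2.5000-6.0622i
X[3] = -5
X[4] = 2.5000+6.0622i
X[5] = -3.5000+0.8660i

X = [-5, -3.5000-0.8660i, 2.5000-6.0622i, -5, 2.5000+6.0622i, -3.5000+0.8660i]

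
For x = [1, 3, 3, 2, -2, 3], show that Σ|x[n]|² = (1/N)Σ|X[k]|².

Time domain:
Σ|x[n]|² = |1|² + |3|² + |3|² + |2|² + |-2|² + |3|² = 36.0000

Frequency domain:
(1/6)Σ|X[k]|² = (1/6)(|10|² + |1.5000-4.3301i|² + |-0.5000+4.3301i|² + |-6|² + |-0.5000-4.3301i|² + |1.5000+4.3301i|²) = (1/6)·216.0000 = 36.0000

Both sides agree, confirming Parseval's theorem.

Σ|x[n]|² = (1/N)Σ|X[k]|² = 36.0000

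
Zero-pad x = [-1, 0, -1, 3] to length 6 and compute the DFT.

Original 4-point DFT: [1, 3i, -5, -3i]
Zero-padded 6-point DFT provides frequency interpolation.

DFT_6([x, 0, ...]) = [1, -3.5000+0.8660i, 2.5000-0.8660i, -5, 2.5000+0.8660i, -3.5000-0.8660i]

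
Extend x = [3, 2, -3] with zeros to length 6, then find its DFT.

Original 3-point DFT: [2, 3.5000-4.3301i, 3.5000+4.3301i]
Zero-padded 6-point DFT provides frequency interpolation.

DFT_6([x, 0, ...]) = [2, 5.5000+0.8660i, 3.5000-4.3301i, -2, 3.5000+4.3301i, 5.5000-0.8660i]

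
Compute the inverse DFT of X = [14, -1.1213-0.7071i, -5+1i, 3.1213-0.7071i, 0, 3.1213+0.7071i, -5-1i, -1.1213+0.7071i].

x[n] = (1/8) Σ(k=0 to 7) X[k] · e^(2πikn/8)

Computing each x[n]:
x[0] = 1
x[1] = 1
x[2] = 3
x[3] = 3
x[4] = 0
x[5] = 2
x[6] = 3
x[7] = 1

x = [1, 1, 3, 3, 0, 2, 3, 1]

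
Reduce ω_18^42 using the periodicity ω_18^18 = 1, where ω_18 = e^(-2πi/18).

Since ω_18^18 = 1, powers reduce modulo 18.
42 mod 18 = 6
So ω_18^42 = ω_18^6 = e^(-2πi·6/18)

ω_18^42 = ω_18^6 = -0.5000-0.8660i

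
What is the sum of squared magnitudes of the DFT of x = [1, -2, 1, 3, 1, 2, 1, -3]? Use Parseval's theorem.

Parseval: Σ|x[n]|² = (1/N)Σ|X[k]|², so Σ|X[k]|² = N·Σ|x[n]|² = 8·30.0000

Σ|X[k]|² = N·Σ|x[n]|² = 8·30.0000 = 240.0000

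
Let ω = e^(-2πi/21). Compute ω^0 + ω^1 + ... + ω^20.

Sum of all nth roots of unity equals 0 for n > 1 (geometric series with r ≠ 1).

0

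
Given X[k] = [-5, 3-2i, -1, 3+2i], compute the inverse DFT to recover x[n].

x[n] = (1/4) Σ(k=0 to 3) X[k] · e^(2πikn/4)

Computing each x[n]:
x[0] = 0
x[1] = 0
x[2] = -3
x[3] = -2

x = [0, 0, -3, -2]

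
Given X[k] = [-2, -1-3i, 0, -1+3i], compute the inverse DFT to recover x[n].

x[n] = (1/4) Σ(k=0 to 3) X[k] · e^(2πikn/4)

Computing each x[n]:
x[0] = -1
x[1] = 1
x[2] = 0
x[3] = -2

x = [-1, 1, 0, -2]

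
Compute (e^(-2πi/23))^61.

Since ω_23^23 = 1, powers reduce modulo 23.
61 mod 23 = 15
So ω_23^61 = ω_23^15 = e^(-2πi·15/23)

ω_23^61 = ω_23^15 = -0.5767+0.8170i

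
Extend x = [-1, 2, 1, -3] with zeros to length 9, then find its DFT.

Original 4-point DFT: [-1, -2-5i, 1, -2+5i]
Zero-padded 9-point DFT provides frequency interpolation.

DFT_9([x, 0, ...]) = [-1, 2.2057+0.3277i, -0.0924-4.9097i, -5.5000-0.8660i, -0.6133+2.5568i, -0.6133-2.5568i, -5.5000+0.8660i, -0.0924+4.9097i, 2.2057-0.3277i]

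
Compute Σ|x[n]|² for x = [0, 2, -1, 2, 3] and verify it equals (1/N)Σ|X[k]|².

Time domain:
Σ|x[n]|² = |0|² + |2|² + |-1|² + |2|² + |3|² = 18.0000

Frequency domain:
(1/5)Σ|X[k]|² = (1/5)(|6|² + |0.7361+2.7144i|² + |-3.7361-2.2654i|² + |-3.7361+2.2654i|² + |0.7361-2.7144i|²) = (1/5)·90.0000 = 18.0000

Both sides agree, confirming Parseval's theorem.

Σ|x[n]|² = (1/N)Σ|X[k]|² = 18.0000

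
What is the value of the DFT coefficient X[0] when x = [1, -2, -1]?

X[0] = Σ(n=0 to 2) x[n] · ω_3^0 = Σ x[n]
= (1) + (-2) + (-1)

X[0] = -2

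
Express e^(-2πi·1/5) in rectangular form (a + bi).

ω_5^1 = e^(-2πi·1/5)
= cos(-2π·1/5) + i·sin(-2π·1/5)
= cos(-2π/5) + i·sin(-2π/5)

ω_5^1 = cos(-2π/5) + i·sin(-2π/5) = 0.3090-0.9511i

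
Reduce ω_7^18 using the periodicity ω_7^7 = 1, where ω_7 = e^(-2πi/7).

Since ω_7^7 = 1, powers reduce modulo 7.
18 mod 7 = 4
So ω_7^18 = ω_7^4 = e^(-2πi·4/7)

ω_7^18 = ω_7^4 = -0.9010+0.4339i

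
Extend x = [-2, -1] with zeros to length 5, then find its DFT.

Original 2-point DFT: [-3, -1]
Zero-padded 5-point DFT provides frequency interpolation.

DFT_5([x, 0, ...]) = [-3, -2.3090+0.9511i, -1.1910+0.5878i, -1.1910-0.5878i, -2.3090-0.9511i]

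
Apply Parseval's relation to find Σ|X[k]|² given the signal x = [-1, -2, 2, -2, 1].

Parseval: Σ|x[n]|² = (1/N)Σ|X[k]|², so Σ|X[k]|² = N·Σ|x[n]|² = 5·14.0000

Σ|X[k]|² = N·Σ|x[n]|² = 5·14.0000 = 70.0000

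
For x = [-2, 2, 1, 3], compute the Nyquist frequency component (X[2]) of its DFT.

X[2] = Σ(n=0 to 3) x[n] · ω_4^(2n) where ω_4 = e^(-2πi/4)
= (-2)·ω_4^0 + (2)·ω_4^2 + (1)·ω_4^4 + (3)·ω_4^6

X[2] = -6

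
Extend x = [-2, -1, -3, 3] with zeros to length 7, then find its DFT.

Original 4-point DFT: [-3, 1+4i, -7, 1-4i]
Zero-padded 7-point DFT provides frequency interpolation.

DFT_7([x, 0, ...]) = [-3, -4.6588+2.4050i, 2.7959+2.0188i, -3.6371-4.8364i, -3.6371+4.8364i, 2.7959-2.0188i, -4.6588-2.4050i]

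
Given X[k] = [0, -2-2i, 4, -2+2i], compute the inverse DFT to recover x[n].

x[n] = (1/4) Σ(k=0 to 3) X[k] · e^(2πikn/4)

Computing each x[n]:
x[0] = 0
x[1] = 0
x[2] = 2
x[3] = -2

x = [0, 0, 2, -2]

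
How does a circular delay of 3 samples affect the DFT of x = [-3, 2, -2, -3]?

Time shift by 3: X_shifted[k] = ω_4^(3k) · X[k]
Shifted x = [2, -2, -3, -3]

DFT(x[n-3]) = [-6, 5-1i, 4, 5+1i]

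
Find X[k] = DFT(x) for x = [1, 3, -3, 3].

X[k] = Σ(n=0 to 3) x[n] · ω_4^(nk)
where ω_4 = e^(-2πi/4)

Computing each X[k]:
X[0] = 4
X[1] = 4
X[2] = -8
X[3] = 4

X = [4, 4, -8, 4]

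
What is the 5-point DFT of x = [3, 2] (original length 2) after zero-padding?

Original 2-point DFT: [5, 1]
Zero-padded 5-point DFT provides frequency interpolation.

DFT_5([x, 0, ...]) = [5, 3.6180-1.9021i, 1.3820-1.1756i, 1.3820+1.1756i, 3.6180+1.9021i]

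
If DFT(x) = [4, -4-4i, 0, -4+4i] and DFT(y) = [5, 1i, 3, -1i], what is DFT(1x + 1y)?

By linearity: DFT(1x + 1y) = 1·DFT(x) + 1·DFT(y)
= 1·[4, -4-4i, 0, -4+4i] + 1·[5, 1i, 3, -1i]

Computing element-wise:
Z[0] = 1·(4) + 1·(5) = 9
Z[1] = 1·(-4-4i) + 1·(1i) = -4-3i
Z[2] = 1·(0) + 1·(3) = 3
Z[3] = 1·(-4+4i) + 1·(-1i) = -4+3i

DFT(1x + 1y) = 1·X + 1·Y = [9, -4-3i, 3, -4+3i]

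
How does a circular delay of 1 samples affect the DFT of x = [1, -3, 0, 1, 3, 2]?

Time shift by 1: X_shifted[k] = ω_6^(1k) · X[k]
Shifted x = [2, 1, -3, 0, 1, 3]

DFT(x[n-1]) = [4, 5.0000+5.1962i, 1.0000-1.7321i, -4, 1.0000+1.7321i, 5.0000-5.1962i]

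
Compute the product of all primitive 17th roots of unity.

The primitive 17th roots of unity are ω_17^k for k coprime to 17: k ∈ {1, 2, 3, 4, 5, 6, 7, 8, 9, 10, 11, 12, 13, 14, 15, 16}
Their product equals the constant term of the cyclotomic polynomial Φ_17(x) up to sign.
For n ≥ 3, the product of all primitive nth roots of unity is 1. (For n=1 it is 1; for n=2 it is -1.)

1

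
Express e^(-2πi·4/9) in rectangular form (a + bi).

ω_9^4 = e^(-2πi·4/9)
= cos(-2π·4/9) + i·sin(-2π·4/9)
= cos(-8π/9) + i·sin(-8π/9)

ω_9^4 = cos(-8π/9) + i·sin(-8π/9) = -0.9397-0.3420i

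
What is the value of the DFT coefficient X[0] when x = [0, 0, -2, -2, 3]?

X[0] = Σ(n=0 to 4) x[n] · ω_5^0 = Σ x[n]
= (0) + (0) + (-2) + (-2) + (3)

X[0] = -1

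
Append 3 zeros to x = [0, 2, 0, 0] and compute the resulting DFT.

Original 4-point DFT: [2, -2i, -2, 2i]
Zero-padded 7-point DFT provides frequency interpolation.

DFT_7([x, 0, ...]) = [2, 1.2470-1.5637i, -0.4450-1.9499i, -1.8019-0.8678i, -1.8019+0.8678i, -0.4450+1.9499i, 1.2470+1.5637i]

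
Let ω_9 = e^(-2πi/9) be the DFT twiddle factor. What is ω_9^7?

ω_9^7 = e^(-2πi·7/9)
= cos(-2π·7/9) + i·sin(-2π·7/9)
= cos(-14π/9) + i·sin(-14π/9)

ω_9^7 = cos(-14π/9) + i·sin(-14π/9) = 0.1736+0.9848i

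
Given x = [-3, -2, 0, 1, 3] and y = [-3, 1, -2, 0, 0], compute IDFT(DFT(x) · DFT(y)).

(x ⊛ y)[n] = Σ(m=0 to 4) x[m] · y[(n-m) mod 5]

Computing each output sample:
(x ⊛ y)[0] = 10
(x ⊛ y)[1] = -3
(x ⊛ y)[2] = 4
(x ⊛ y)[3] = 1
(x ⊛ y)[4] = -8

x ⊛ y = [10, -3, 4, 1, -8]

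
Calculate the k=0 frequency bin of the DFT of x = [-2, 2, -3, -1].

X[0] = Σ(n=0 to 3) x[n] · ω_4^0 = Σ x[n]
= (-2) + (2) + (-3) + (-1)

X[0] = -4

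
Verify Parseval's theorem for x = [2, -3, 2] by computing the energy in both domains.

Time domain:
Σ|x[n]|² = |2|² + |-3|² + |2|² = 17.0000

Frequency domain:
(1/3)Σ|X[k]|² = (1/3)(|1|² + |2.5000+4.3301i|² + |2.5000-4.3301i|²) = (1/3)·51.0000 = 17.0000

Both sides agree, confirming Parseval's theorem.

Σ|x[n]|² = (1/N)Σ|X[k]|² = 17.0000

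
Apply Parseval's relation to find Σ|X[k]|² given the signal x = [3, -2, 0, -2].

Parseval: Σ|x[n]|² = (1/N)Σ|X[k]|², so Σ|X[k]|² = N·Σ|x[n]|² = 4·17.0000

Σ|X[k]|² = N·Σ|x[n]|² = 4·17.0000 = 68.0000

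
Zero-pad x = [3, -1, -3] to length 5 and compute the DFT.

Original 3-point DFT: [-1, 5.0000-1.7321i, 5.0000+1.7321i]
Zero-padded 5-point DFT provides frequency interpolation.

DFT_5([x, 0, ...]) = [-1, 5.1180+2.7144i, 2.8820-2.2654i, 2.8820+2.2654i, 5.1180-2.7144i]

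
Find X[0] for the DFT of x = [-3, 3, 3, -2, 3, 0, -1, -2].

X[0] = Σ(n=0 to 7) x[n] · ω_8^0 = Σ x[n]
= (-3) + (3) + (3) + (-2) + (3) + (0) + (-1) + (-2)

X[0] = 1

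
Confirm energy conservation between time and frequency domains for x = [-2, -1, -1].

Time domain:
Σ|x[n]|² = |-2|² + |-1|² + |-1|² = 6.0000

Frequency domain:
(1/3)Σ|X[k]|² = (1/3)(|-4|² + |-1|² + |-1|²) = (1/3)·18.0000 = 6.0000

Both sides agree, confirming Parseval's theorem.

Σ|x[n]|² = (1/N)Σ|X[k]|² = 6.0000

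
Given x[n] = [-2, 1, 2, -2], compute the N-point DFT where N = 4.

X[k] = Σ(n=0 to 3) x[n] · ω_4^(nk)
where ω_4 = e^(-2πi/4)

Computing each X[k]:
X[0] = -1
X[1] = -4-3i
X[2] = 1
X[3] = -4+3i

X = [-1, -4-3i, 1, -4+3i]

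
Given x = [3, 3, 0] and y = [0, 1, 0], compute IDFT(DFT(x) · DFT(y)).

(x ⊛ y)[n] = Σ(m=0 to 2) x[m] · y[(n-m) mod 3]

Computing each output sample:
(x ⊛ y)[0] = 0
(x ⊛ y)[1] = 3
(x ⊛ y)[2] = 3

x ⊛ y = [0, 3, 3]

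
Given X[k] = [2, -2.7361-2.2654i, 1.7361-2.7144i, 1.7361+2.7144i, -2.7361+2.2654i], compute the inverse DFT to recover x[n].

x[n] = (1/5) Σ(k=0 to 4) X[k] · e^(2πikn/5)

Computing each x[n]:
x[0] = 0
x[1] = 1
x[2] = 1
x[3] = 2
x[4] = -2

x = [0, 1, 1, 2, -2]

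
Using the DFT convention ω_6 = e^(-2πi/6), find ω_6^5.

ω_6^5 = e^(-2πi·5/6)
= cos(-2π·5/6) + i·sin(-2π·5/6)
= cos(-10π/6) + i·sin(-10π/6)

ω_6^5 = cos(-10π/6) + i·sin(-10π/6) = 0.5000+0.8660i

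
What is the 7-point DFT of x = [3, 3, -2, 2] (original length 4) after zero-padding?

Original 4-point DFT: [6, 5-1i, -4, 5+1i]
Zero-padded 7-point DFT provides frequency interpolation.

DFT_7([x, 0, ...]) = [6, 3.5136-1.2634i, 5.3814-2.2289i, -1.3949-4.8152i, -1.3949+4.8152i, 5.3814+2.2289i, 3.5136+1.2634i]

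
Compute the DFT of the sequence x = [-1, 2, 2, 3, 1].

X[k] = Σ(n=0 to 4) x[n] · ω_5^(nk)
where ω_5 = e^(-2πi/5)

Computing each X[k]:
X[0] = 7
X[1] = -4.1180-0.3633i
X[2] = -1.8820-1.5388i
X[3] = -1.8820+1.5388i
X[4] = -4.1180+0.3633i

X = [7, -4.1180-0.3633i, -1.8820-1.5388i, -1.8820+1.5388i, -4.1180+0.3633i]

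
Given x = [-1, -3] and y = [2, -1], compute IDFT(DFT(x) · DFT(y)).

(x ⊛ y)[n] = Σ(m=0 to 1) x[m] · y[(n-m) mod 2]

Computing each output sample:
(x ⊛ y)[0] = 1
(x ⊛ y)[1] = -5

x ⊛ y = [1, -5]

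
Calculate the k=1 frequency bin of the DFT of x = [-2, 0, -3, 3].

X[1] = Σ(n=0 to 3) x[n] · ω_4^(1n) where ω_4 = e^(-2πi/4)
= (-2)·ω_4^0 + (0)·ω_4^1 + (-3)·ω_4^2 + (3)·ω_4^3

X[1] = 1+3i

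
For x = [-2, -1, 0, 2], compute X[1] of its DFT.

X[1] = Σ(n=0 to 3) x[n] · ω_4^(1n) where ω_4 = e^(-2πi/4)
= (-2)·ω_4^0 + (-1)·ω_4^1 + (0)·ω_4^2 + (2)·ω_4^3

X[1] = -2+3i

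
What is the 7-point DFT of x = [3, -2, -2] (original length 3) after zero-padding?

Original 3-point DFT: [-1, 5, 5]
Zero-padded 7-point DFT provides frequency interpolation.

DFT_7([x, 0, ...]) = [-1, 2.1981+3.5135i, 5.2470+1.0821i, 3.5550-0.6959i, 3.5550+0.6959i, 5.2470-1.0821i, 2.1981-3.5135i]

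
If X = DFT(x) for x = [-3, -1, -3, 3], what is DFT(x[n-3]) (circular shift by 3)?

Time shift by 3: X_shifted[k] = ω_4^(3k) · X[k]
Shifted x = [-1, -3, 3, -3]

DFT(x[n-3]) = [-4, -4, 8, -4]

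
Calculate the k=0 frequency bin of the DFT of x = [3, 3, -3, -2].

X[0] = Σ(n=0 to 3) x[n] · ω_4^0 = Σ x[n]
= (3) + (3) + (-3) + (-2)

X[0] = 1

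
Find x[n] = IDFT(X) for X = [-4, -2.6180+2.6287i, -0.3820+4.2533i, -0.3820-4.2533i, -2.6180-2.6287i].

x[n] = (1/5) Σ(k=0 to 4) X[k] · e^(2πikn/5)

Computing each x[n]:
x[0] = -2
x[1] = -3
x[2] = 1
x[3] = -1
x[4] = 1

x = [-2, -3, 1, -1, 1]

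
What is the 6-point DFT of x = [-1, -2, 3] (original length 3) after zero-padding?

Original 3-point DFT: [0, -1.5000+4.3301i, -1.5000-4.3301i]
Zero-padded 6-point DFT provides frequency interpolation.

DFT_6([x, 0, ...]) = [0, -3.5000-0.8660i, -1.5000+4.3301i, 4, -1.5000-4.3301i, -3.5000+0.8660i]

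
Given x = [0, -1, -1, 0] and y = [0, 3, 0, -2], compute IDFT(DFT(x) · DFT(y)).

(x ⊛ y)[n] = Σ(m=0 to 3) x[m] · y[(n-m) mod 4]

Computing each output sample:
(x ⊛ y)[0] = 2
(x ⊛ y)[1] = 2
(x ⊛ y)[2] = -3
(x ⊛ y)[3] = -3

x ⊛ y = [2, 2, -3, -3]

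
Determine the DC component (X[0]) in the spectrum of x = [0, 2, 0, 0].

X[0] = Σ(n=0 to 3) x[n] · ω_4^0 = Σ x[n]
= (0) + (2) + (0) + (0)

X[0] = 2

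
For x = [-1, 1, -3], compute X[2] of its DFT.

X[2] = Σ(n=0 to 2) x[n] · ω_3^(2n) where ω_3 = e^(-2πi/3)
= (-1)·ω_3^0 + (1)·ω_3^2 + (-3)·ω_3^4

X[2] = 3.4641i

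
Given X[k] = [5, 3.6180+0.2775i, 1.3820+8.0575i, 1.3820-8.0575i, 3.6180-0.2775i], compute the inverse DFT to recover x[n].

x[n] = (1/5) Σ(k=0 to 4) X[k] · e^(2πikn/5)

Computing each x[n]:
x[0] = 3
x[1] = -1
x[2] = 3
x[3] = -3
x[4] = 3

x = [3, -1, 3, -3, 3]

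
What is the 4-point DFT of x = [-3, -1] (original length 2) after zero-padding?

Original 2-point DFT: [-4, -2]
Zero-padded 4-point DFT provides frequency interpolation.

DFT_4([x, 0, ...]) = [-4, -3+1i, -2, -3-1i]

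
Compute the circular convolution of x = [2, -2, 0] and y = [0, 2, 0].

(x ⊛ y)[n] = Σ(m=0 to 2) x[m] · y[(n-m) mod 3]

Computing each output sample:
(x ⊛ y)[0] = 0
(x ⊛ y)[1] = 4
(x ⊛ y)[2] = -4

x ⊛ y = [0, 4, -4]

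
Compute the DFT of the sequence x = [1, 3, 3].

X[k] = Σ(n=0 to 2) x[n] · ω_3^(nk)
where ω_3 = e^(-2πi/3)

Computing each X[k]:
X[0] = 7
X[1] = -2
X[2] = -2

X = [7, -2, -2]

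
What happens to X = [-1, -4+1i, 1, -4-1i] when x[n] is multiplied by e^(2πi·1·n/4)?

Modulation property: DFT(ω_4^(-1n)·x[n]) = X[(k-1) mod 4], so circularly shift X by 1 positions.

X[k-1] = [-4-1i, -1, -4+1i, 1]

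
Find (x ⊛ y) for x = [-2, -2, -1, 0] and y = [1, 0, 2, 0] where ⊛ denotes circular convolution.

(x ⊛ y)[n] = Σ(m=0 to 3) x[m] · y[(n-m) mod 4]

Computing each output sample:
(x ⊛ y)[0] = -4
(x ⊛ y)[1] = -2
(x ⊛ y)[2] = -5
(x ⊛ y)[3] = -4

x ⊛ y = [-4, -2, -5, -4]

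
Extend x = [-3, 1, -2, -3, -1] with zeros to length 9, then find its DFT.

Original 5-point DFT: [-8, 1.0451-2.4899i, -4.5451-0.2245i, -4.5451+0.2245i, 1.0451+2.4899i]
Zero-padded 9-point DFT provides frequency interpolation.

DFT_9([x, 0, ...]) = [-8, -0.1416+4.2669i, -0.2130-3.5416i, -5.0000-1.7321i, -4.1454-0.0143i, -4.1454+0.0143i, -5.0000+1.7321i, -0.2130+3.5416i, -0.1416-4.2669i]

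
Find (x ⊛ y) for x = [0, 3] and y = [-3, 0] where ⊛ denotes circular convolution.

(x ⊛ y)[n] = Σ(m=0 to 1) x[m] · y[(n-m) mod 2]

Computing each output sample:
(x ⊛ y)[0] = 0
(x ⊛ y)[1] = -9

x ⊛ y = [0, -9]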